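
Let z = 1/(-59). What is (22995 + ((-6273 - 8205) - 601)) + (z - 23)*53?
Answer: 395070/59 ≈ 6696.1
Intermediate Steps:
z = -1/59 ≈ -0.016949
(22995 + ((-6273 - 8205) - 601)) + (z - 23)*53 = (22995 + ((-6273 - 8205) - 601)) + (-1/59 - 23)*53 = (22995 + (-14478 - 601)) - 1358/59*53 = (22995 - 15079) - 71974/59 = 7916 - 71974/59 = 395070/59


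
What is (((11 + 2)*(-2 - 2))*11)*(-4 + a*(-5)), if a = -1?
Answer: -572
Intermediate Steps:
(((11 + 2)*(-2 - 2))*11)*(-4 + a*(-5)) = (((11 + 2)*(-2 - 2))*11)*(-4 - 1*(-5)) = ((13*(-4))*11)*(-4 + 5) = -52*11*1 = -572*1 = -572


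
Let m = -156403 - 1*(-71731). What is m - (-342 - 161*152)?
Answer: -59858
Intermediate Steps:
m = -84672 (m = -156403 + 71731 = -84672)
m - (-342 - 161*152) = -84672 - (-342 - 161*152) = -84672 - (-342 - 24472) = -84672 - 1*(-24814) = -84672 + 24814 = -59858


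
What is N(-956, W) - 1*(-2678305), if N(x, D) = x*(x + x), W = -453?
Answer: 4506177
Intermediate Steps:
N(x, D) = 2*x² (N(x, D) = x*(2*x) = 2*x²)
N(-956, W) - 1*(-2678305) = 2*(-956)² - 1*(-2678305) = 2*913936 + 2678305 = 1827872 + 2678305 = 4506177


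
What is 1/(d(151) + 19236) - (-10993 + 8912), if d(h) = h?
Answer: 40344348/19387 ≈ 2081.0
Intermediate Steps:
1/(d(151) + 19236) - (-10993 + 8912) = 1/(151 + 19236) - (-10993 + 8912) = 1/19387 - 1*(-2081) = 1/19387 + 2081 = 40344348/19387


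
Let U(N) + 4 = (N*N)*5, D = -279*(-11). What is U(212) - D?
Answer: 221647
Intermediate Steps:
D = 3069
U(N) = -4 + 5*N² (U(N) = -4 + (N*N)*5 = -4 + N²*5 = -4 + 5*N²)
U(212) - D = (-4 + 5*212²) - 1*3069 = (-4 + 5*44944) - 3069 = (-4 + 224720) - 3069 = 224716 - 3069 = 221647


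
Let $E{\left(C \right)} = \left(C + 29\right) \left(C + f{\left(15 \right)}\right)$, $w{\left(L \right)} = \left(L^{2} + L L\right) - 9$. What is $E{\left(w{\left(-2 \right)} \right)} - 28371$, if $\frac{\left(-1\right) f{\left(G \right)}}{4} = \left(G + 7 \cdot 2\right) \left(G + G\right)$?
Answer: $-125839$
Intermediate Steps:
$w{\left(L \right)} = -9 + 2 L^{2}$ ($w{\left(L \right)} = \left(L^{2} + L^{2}\right) - 9 = 2 L^{2} - 9 = -9 + 2 L^{2}$)
$f{\left(G \right)} = - 8 G \left(14 + G\right)$ ($f{\left(G \right)} = - 4 \left(G + 7 \cdot 2\right) \left(G + G\right) = - 4 \left(G + 14\right) 2 G = - 4 \left(14 + G\right) 2 G = - 4 \cdot 2 G \left(14 + G\right) = - 8 G \left(14 + G\right)$)
$E{\left(C \right)} = \left(-3480 + C\right) \left(29 + C\right)$ ($E{\left(C \right)} = \left(C + 29\right) \left(C - 120 \left(14 + 15\right)\right) = \left(29 + C\right) \left(C - 120 \cdot 29\right) = \left(29 + C\right) \left(C - 3480\right) = \left(29 + C\right) \left(-3480 + C\right) = \left(-3480 + C\right) \left(29 + C\right)$)
$E{\left(w{\left(-2 \right)} \right)} - 28371 = \left(-100920 + \left(-9 + 2 \left(-2\right)^{2}\right)^{2} - 3451 \left(-9 + 2 \left(-2\right)^{2}\right)\right) - 28371 = \left(-100920 + \left(-9 + 2 \cdot 4\right)^{2} - 3451 \left(-9 + 2 \cdot 4\right)\right) - 28371 = \left(-100920 + \left(-9 + 8\right)^{2} - 3451 \left(-9 + 8\right)\right) - 28371 = \left(-100920 + \left(-1\right)^{2} - -3451\right) - 28371 = \left(-100920 + 1 + 3451\right) - 28371 = -97468 - 28371 = -125839$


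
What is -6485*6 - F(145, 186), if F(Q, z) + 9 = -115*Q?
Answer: -22226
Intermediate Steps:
F(Q, z) = -9 - 115*Q
-6485*6 - F(145, 186) = -6485*6 - (-9 - 115*145) = -38910 - (-9 - 16675) = -38910 - 1*(-16684) = -38910 + 16684 = -22226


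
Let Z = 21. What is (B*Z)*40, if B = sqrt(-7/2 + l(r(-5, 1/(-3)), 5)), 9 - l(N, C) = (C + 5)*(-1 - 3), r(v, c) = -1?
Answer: 420*sqrt(182) ≈ 5666.1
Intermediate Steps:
l(N, C) = 29 + 4*C (l(N, C) = 9 - (C + 5)*(-1 - 3) = 9 - (5 + C)*(-4) = 9 - (-20 - 4*C) = 9 + (20 + 4*C) = 29 + 4*C)
B = sqrt(182)/2 (B = sqrt(-7/2 + (29 + 4*5)) = sqrt(-7*1/2 + (29 + 20)) = sqrt(-7/2 + 49) = sqrt(91/2) = sqrt(182)/2 ≈ 6.7454)
(B*Z)*40 = ((sqrt(182)/2)*21)*40 = (21*sqrt(182)/2)*40 = 420*sqrt(182)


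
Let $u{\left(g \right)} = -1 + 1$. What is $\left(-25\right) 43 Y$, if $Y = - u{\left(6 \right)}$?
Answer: $0$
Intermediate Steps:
$u{\left(g \right)} = 0$
$Y = 0$ ($Y = \left(-1\right) 0 = 0$)
$\left(-25\right) 43 Y = \left(-25\right) 43 \cdot 0 = \left(-1075\right) 0 = 0$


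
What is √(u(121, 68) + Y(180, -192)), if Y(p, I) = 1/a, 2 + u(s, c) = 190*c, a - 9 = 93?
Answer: √134398974/102 ≈ 113.66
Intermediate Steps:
a = 102 (a = 9 + 93 = 102)
u(s, c) = -2 + 190*c
Y(p, I) = 1/102
√(u(121, 68) + Y(180, -192)) = √((-2 + 190*68) + 1/102) = √((-2 + 12920) + 1/102) = √(12918 + 1/102) = √(1317637/102) = √134398974/102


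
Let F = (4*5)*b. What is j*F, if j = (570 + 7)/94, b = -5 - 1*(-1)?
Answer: -23080/47 ≈ -491.06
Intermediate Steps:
b = -4 (b = -5 + 1 = -4)
F = -80 (F = (4*5)*(-4) = 20*(-4) = -80)
j = 577/94 (j = 577*(1/94) = 577/94 ≈ 6.1383)
j*F = (577/94)*(-80) = -23080/47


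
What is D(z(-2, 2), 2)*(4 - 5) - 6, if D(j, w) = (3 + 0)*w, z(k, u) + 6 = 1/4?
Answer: -12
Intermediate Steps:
z(k, u) = -23/4 (z(k, u) = -6 + 1/4 = -6 + ¼ = -23/4)
D(j, w) = 3*w
D(z(-2, 2), 2)*(4 - 5) - 6 = (3*2)*(4 - 5) - 6 = 6*(-1) - 6 = -6 - 6 = -12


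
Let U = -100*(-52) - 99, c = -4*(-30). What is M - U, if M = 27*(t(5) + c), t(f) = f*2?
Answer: -1591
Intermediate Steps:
c = 120
t(f) = 2*f
M = 3510 (M = 27*(2*5 + 120) = 27*(10 + 120) = 27*130 = 3510)
U = 5101 (U = 5200 - 99 = 5101)
M - U = 3510 - 1*5101 = 3510 - 5101 = -1591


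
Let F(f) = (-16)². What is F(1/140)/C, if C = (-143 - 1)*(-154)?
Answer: 8/693 ≈ 0.011544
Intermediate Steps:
F(f) = 256
C = 22176 (C = -144*(-154) = 22176)
F(1/140)/C = 256/22176 = 256*(1/22176) = 8/693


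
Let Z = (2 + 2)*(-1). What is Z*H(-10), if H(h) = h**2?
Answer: -400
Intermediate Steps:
Z = -4 (Z = 4*(-1) = -4)
Z*H(-10) = -4*(-10)**2 = -4*100 = -400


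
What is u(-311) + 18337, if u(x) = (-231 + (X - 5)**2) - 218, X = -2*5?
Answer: 18113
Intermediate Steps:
X = -10
u(x) = -224 (u(x) = (-231 + (-10 - 5)**2) - 218 = (-231 + (-15)**2) - 218 = (-231 + 225) - 218 = -6 - 218 = -224)
u(-311) + 18337 = -224 + 18337 = 18113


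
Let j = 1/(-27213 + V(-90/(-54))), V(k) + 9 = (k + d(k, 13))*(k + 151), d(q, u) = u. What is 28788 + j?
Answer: 6472866639/224846 ≈ 28788.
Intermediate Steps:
V(k) = -9 + (13 + k)*(151 + k) (V(k) = -9 + (k + 13)*(k + 151) = -9 + (13 + k)*(151 + k))
j = -9/224846 (j = 1/(-27213 + (1954 + (-90/(-54))² + 164*(-90/(-54)))) = 1/(-27213 + (1954 + (-90*(-1/54))² + 164*(-90*(-1/54)))) = 1/(-27213 + (1954 + (5/3)² + 164*(5/3))) = 1/(-27213 + (1954 + 25/9 + 820/3)) = 1/(-27213 + 20071/9) = 1/(-224846/9) = -9/224846 ≈ -4.0027e-5)
28788 + j = 28788 - 9/224846 = 6472866639/224846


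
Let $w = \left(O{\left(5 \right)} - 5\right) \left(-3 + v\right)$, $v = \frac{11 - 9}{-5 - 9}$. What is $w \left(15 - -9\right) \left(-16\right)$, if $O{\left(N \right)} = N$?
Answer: $0$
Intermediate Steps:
$v = - \frac{1}{7}$ ($v = \frac{2}{-14} = 2 \left(- \frac{1}{14}\right) = - \frac{1}{7} \approx -0.14286$)
$w = 0$ ($w = \left(5 - 5\right) \left(-3 - \frac{1}{7}\right) = 0 \left(- \frac{22}{7}\right) = 0$)
$w \left(15 - -9\right) \left(-16\right) = 0 \left(15 - -9\right) \left(-16\right) = 0 \left(15 + 9\right) \left(-16\right) = 0 \cdot 24 \left(-16\right) = 0 \left(-16\right) = 0$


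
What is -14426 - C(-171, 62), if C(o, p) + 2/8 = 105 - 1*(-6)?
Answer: -58147/4 ≈ -14537.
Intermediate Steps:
C(o, p) = 443/4 (C(o, p) = -1/4 + (105 - 1*(-6)) = -1/4 + (105 + 6) = -1/4 + 111 = 443/4)
-14426 - C(-171, 62) = -14426 - 1*443/4 = -14426 - 443/4 = -58147/4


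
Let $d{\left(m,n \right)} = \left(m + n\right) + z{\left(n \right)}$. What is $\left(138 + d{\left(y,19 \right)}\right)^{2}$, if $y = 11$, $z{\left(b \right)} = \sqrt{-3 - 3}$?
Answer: $\left(168 + i \sqrt{6}\right)^{2} \approx 28218.0 + 823.03 i$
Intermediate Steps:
$z{\left(b \right)} = i \sqrt{6}$ ($z{\left(b \right)} = \sqrt{-6} = i \sqrt{6}$)
$d{\left(m,n \right)} = m + n + i \sqrt{6}$ ($d{\left(m,n \right)} = \left(m + n\right) + i \sqrt{6} = m + n + i \sqrt{6}$)
$\left(138 + d{\left(y,19 \right)}\right)^{2} = \left(138 + \left(11 + 19 + i \sqrt{6}\right)\right)^{2} = \left(138 + \left(30 + i \sqrt{6}\right)\right)^{2} = \left(168 + i \sqrt{6}\right)^{2}$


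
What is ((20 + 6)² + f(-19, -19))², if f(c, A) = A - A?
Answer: 456976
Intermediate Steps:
f(c, A) = 0
((20 + 6)² + f(-19, -19))² = ((20 + 6)² + 0)² = (26² + 0)² = (676 + 0)² = 676² = 456976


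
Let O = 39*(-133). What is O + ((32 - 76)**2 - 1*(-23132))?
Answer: 19881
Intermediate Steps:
O = -5187
O + ((32 - 76)**2 - 1*(-23132)) = -5187 + ((32 - 76)**2 - 1*(-23132)) = -5187 + ((-44)**2 + 23132) = -5187 + (1936 + 23132) = -5187 + 25068 = 19881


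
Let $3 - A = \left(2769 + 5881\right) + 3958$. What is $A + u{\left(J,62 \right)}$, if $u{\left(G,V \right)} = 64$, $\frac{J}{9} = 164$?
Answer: $-12541$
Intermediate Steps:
$J = 1476$ ($J = 9 \cdot 164 = 1476$)
$A = -12605$ ($A = 3 - \left(\left(2769 + 5881\right) + 3958\right) = 3 - \left(8650 + 3958\right) = 3 - 12608 = -12605$)
$A + u{\left(J,62 \right)} = -12605 + 64 = -12541$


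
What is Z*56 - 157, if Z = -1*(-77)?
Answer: 4155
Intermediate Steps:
Z = 77
Z*56 - 157 = 77*56 - 157 = 4312 - 157 = 4155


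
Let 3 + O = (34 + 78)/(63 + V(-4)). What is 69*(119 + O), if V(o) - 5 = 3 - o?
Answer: 202676/25 ≈ 8107.0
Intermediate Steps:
V(o) = 8 - o (V(o) = 5 + (3 - o) = 8 - o)
O = -113/75 (O = -3 + (34 + 78)/(63 + (8 - 1*(-4))) = -3 + 112/(63 + (8 + 4)) = -3 + 112/(63 + 12) = -3 + 112/75 = -113/75 ≈ -1.5067)
69*(119 + O) = 69*(119 - 113/75) = 69*(8812/75) = 202676/25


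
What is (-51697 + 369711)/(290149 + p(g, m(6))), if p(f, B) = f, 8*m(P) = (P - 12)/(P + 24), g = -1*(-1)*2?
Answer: 318014/290151 ≈ 1.0960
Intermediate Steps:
g = 2 (g = 1*2 = 2)
m(P) = (-12 + P)/(8*(24 + P)) (m(P) = ((P - 12)/(P + 24))/8 = ((-12 + P)/(24 + P))/8 = (-12 + P)/(8*(24 + P)))
(-51697 + 369711)/(290149 + p(g, m(6))) = (-51697 + 369711)/(290149 + 2) = 318014/290151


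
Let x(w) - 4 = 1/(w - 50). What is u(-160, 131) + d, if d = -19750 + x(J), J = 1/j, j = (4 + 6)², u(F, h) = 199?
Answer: -97715553/4999 ≈ -19547.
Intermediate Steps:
j = 100 (j = 10² = 100)
J = 1/100 ≈ 0.010000
x(w) = 4 + 1/(-50 + w) (x(w) = 4 + 1/(w - 50) = 4 + 1/(-50 + w))
d = -98710354/4999 (d = -19750 + (-199 + 4*(1/100))/(-50 + 1/100) = -19750 + (-199 + 1/25)/(-4999/100) = -19750 - 100/4999*(-4974/25) = -19750 + 19896/4999 = -98710354/4999 ≈ -19746.)
u(-160, 131) + d = 199 - 98710354/4999 = -97715553/4999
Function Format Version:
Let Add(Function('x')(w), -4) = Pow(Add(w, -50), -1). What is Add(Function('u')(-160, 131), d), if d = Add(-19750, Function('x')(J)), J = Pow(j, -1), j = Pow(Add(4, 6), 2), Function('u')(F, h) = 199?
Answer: Rational(-97715553, 4999) ≈ -19547.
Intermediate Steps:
j = 100 (j = Pow(10, 2) = 100)
J = Rational(1, 100) (J = Pow(100, -1) = Rational(1, 100) ≈ 0.010000)
Function('x')(w) = Add(4, Pow(Add(-50, w), -1)) (Function('x')(w) = Add(4, Pow(Add(w, -50), -1)) = Add(4, Pow(Add(-50, w), -1)))
d = Rational(-98710354, 4999) (d = Add(-19750, Mul(Pow(Add(-50, Rational(1, 100)), -1), Add(-199, Mul(4, Rational(1, 100))))) = Add(-19750, Mul(Pow(Rational(-4999, 100), -1), Add(-199, Rational(1, 25)))) = Add(-19750, Mul(Rational(-100, 4999), Rational(-4974, 25))) = Add(-19750, Rational(19896, 4999)) = Rational(-98710354, 4999) ≈ -19746.)
Add(Function('u')(-160, 131), d) = Add(199, Rational(-98710354, 4999)) = Rational(-97715553, 4999)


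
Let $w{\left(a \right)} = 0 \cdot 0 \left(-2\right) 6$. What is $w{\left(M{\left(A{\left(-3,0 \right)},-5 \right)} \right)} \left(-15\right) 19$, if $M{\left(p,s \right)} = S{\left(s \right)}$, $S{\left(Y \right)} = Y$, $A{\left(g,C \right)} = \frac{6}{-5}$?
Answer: $0$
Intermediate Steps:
$A{\left(g,C \right)} = - \frac{6}{5}$ ($A{\left(g,C \right)} = 6 \left(- \frac{1}{5}\right) = - \frac{6}{5}$)
$M{\left(p,s \right)} = s$
$w{\left(a \right)} = 0$ ($w{\left(a \right)} = 0 \cdot 0 \cdot 6 = 0 \cdot 6 = 0$)
$w{\left(M{\left(A{\left(-3,0 \right)},-5 \right)} \right)} \left(-15\right) 19 = 0 \left(-15\right) 19 = 0 \cdot 19 = 0$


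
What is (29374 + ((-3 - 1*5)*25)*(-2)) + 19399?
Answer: 49173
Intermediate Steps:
(29374 + ((-3 - 1*5)*25)*(-2)) + 19399 = (29374 + ((-3 - 5)*25)*(-2)) + 19399 = (29374 - 8*25*(-2)) + 19399 = (29374 - 200*(-2)) + 19399 = (29374 + 400) + 19399 = 29774 + 19399 = 49173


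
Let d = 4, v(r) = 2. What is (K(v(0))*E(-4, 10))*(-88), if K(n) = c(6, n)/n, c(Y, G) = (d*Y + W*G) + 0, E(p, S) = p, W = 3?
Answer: 5280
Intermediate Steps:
c(Y, G) = 3*G + 4*Y (c(Y, G) = (4*Y + 3*G) + 0 = (3*G + 4*Y) + 0 = 3*G + 4*Y)
K(n) = (24 + 3*n)/n (K(n) = (3*n + 4*6)/n = (3*n + 24)/n = (24 + 3*n)/n)
(K(v(0))*E(-4, 10))*(-88) = ((3 + 24/2)*(-4))*(-88) = ((3 + 24*(½))*(-4))*(-88) = ((3 + 12)*(-4))*(-88) = (15*(-4))*(-88) = -60*(-88) = 5280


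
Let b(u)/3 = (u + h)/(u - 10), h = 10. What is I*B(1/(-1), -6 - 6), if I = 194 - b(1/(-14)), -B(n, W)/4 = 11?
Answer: -407308/47 ≈ -8666.1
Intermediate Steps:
B(n, W) = -44 (B(n, W) = -4*11 = -44)
b(u) = 3*(10 + u)/(-10 + u) (b(u) = 3*((u + 10)/(u - 10)) = 3*((10 + u)/(-10 + u)) = 3*(10 + u)/(-10 + u))
I = 9257/47 (I = 194 - 3*(10 + 1/(-14))/(-10 + 1/(-14)) = 194 - 3*(10 - 1/14)/(-10 - 1/14) = 194 - 3*139/((-141/14)*14) = 194 - 3*(-14)*139/(141*14) = 194 - 1*(-139/47) = 194 + 139/47 = 9257/47 ≈ 196.96)
I*B(1/(-1), -6 - 6) = (9257/47)*(-44) = -407308/47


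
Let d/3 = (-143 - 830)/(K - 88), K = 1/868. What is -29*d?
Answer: -24492356/25461 ≈ -961.96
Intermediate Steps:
K = 1/868 ≈ 0.0011521
d = 844564/25461 (d = 3*((-143 - 830)/(1/868 - 88)) = 3*(-973/(-76383/868)) = 3*(-973*(-868/76383)) = 3*(844564/76383) = 844564/25461 ≈ 33.171)
-29*d = -29*844564/25461 = -24492356/25461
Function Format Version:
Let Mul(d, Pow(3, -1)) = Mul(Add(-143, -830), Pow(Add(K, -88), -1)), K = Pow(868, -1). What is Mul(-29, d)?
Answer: Rational(-24492356, 25461) ≈ -961.96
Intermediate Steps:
K = Rational(1, 868) ≈ 0.0011521
d = Rational(844564, 25461) (d = Mul(3, Mul(Add(-143, -830), Pow(Add(Rational(1, 868), -88), -1))) = Mul(3, Mul(-973, Pow(Rational(-76383, 868), -1))) = Mul(3, Mul(-973, Rational(-868, 76383))) = Mul(3, Rational(844564, 76383)) = Rational(844564, 25461) ≈ 33.171)
Mul(-29, d) = Mul(-29, Rational(844564, 25461)) = Rational(-24492356, 25461)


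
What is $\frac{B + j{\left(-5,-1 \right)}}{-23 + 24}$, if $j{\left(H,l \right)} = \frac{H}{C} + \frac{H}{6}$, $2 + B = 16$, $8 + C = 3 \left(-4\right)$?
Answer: $\frac{161}{12} \approx 13.417$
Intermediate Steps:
$C = -20$ ($C = -8 + 3 \left(-4\right) = -8 - 12 = -20$)
$B = 14$ ($B = -2 + 16 = 14$)
$j{\left(H,l \right)} = \frac{7 H}{60}$ ($j{\left(H,l \right)} = \frac{H}{-20} + \frac{H}{6} = H \left(- \frac{1}{20}\right) + H \frac{1}{6} = - \frac{H}{20} + \frac{H}{6} = \frac{7 H}{60}$)
$\frac{B + j{\left(-5,-1 \right)}}{-23 + 24} = \frac{14 + \frac{7}{60} \left(-5\right)}{-23 + 24} = \frac{14 - \frac{7}{12}}{1} = \frac{161}{12} \cdot 1 = \frac{161}{12}$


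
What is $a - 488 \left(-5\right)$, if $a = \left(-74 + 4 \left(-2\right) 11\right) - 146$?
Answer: $2132$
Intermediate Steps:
$a = -308$ ($a = \left(-74 - 88\right) - 146 = -162 - 146 = -308$)
$a - 488 \left(-5\right) = -308 - 488 \left(-5\right) = -308 - -2440 = -308 + 2440 = 2132$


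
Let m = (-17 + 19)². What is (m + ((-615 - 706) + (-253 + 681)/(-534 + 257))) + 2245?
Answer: 256628/277 ≈ 926.46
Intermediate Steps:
m = 4 (m = 2² = 4)
(m + ((-615 - 706) + (-253 + 681)/(-534 + 257))) + 2245 = (4 + ((-615 - 706) + (-253 + 681)/(-534 + 257))) + 2245 = (4 + (-1321 + 428/(-277))) + 2245 = (4 + (-1321 + 428*(-1/277))) + 2245 = (4 + (-1321 - 428/277)) + 2245 = (4 - 366345/277) + 2245 = -365237/277 + 2245 = 256628/277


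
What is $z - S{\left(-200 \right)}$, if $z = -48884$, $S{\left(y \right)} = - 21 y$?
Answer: $-53084$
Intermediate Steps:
$z - S{\left(-200 \right)} = -48884 - \left(-21\right) \left(-200\right) = -48884 - 4200 = -53084$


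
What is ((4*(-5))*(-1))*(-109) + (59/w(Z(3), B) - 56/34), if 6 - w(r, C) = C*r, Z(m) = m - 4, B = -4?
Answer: -73173/34 ≈ -2152.1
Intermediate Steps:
Z(m) = -4 + m
w(r, C) = 6 - C*r
((4*(-5))*(-1))*(-109) + (59/w(Z(3), B) - 56/34) = ((4*(-5))*(-1))*(-109) + (59/(6 - 1*(-4)*(-4 + 3)) - 56/34) = -20*(-1)*(-109) + (59/(6 - 1*(-4)*(-1)) - 56*1/34) = 20*(-109) + (59/(6 - 4) - 28/17) = -2180 + (59/2 - 28/17) = -2180 + 947/34 = -73173/34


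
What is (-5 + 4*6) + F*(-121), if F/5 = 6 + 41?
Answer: -28416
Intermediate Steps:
F = 235 (F = 5*(6 + 41) = 5*47 = 235)
(-5 + 4*6) + F*(-121) = (-5 + 4*6) + 235*(-121) = (-5 + 24) - 28435 = 19 - 28435 = -28416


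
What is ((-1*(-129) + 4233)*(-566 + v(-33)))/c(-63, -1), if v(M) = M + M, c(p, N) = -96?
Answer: 57433/2 ≈ 28717.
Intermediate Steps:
v(M) = 2*M
((-1*(-129) + 4233)*(-566 + v(-33)))/c(-63, -1) = ((-1*(-129) + 4233)*(-566 + 2*(-33)))/(-96) = ((129 + 4233)*(-566 - 66))*(-1/96) = (4362*(-632))*(-1/96) = -2756784*(-1/96) = 57433/2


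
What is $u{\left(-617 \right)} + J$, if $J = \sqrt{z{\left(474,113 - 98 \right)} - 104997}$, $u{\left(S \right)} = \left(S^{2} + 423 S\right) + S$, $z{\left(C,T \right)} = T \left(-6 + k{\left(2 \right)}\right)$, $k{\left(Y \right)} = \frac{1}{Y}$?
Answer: $119081 + \frac{3 i \sqrt{46702}}{2} \approx 1.1908 \cdot 10^{5} + 324.16 i$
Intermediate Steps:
$z{\left(C,T \right)} = - \frac{11 T}{2}$ ($z{\left(C,T \right)} = T \left(-6 + \frac{1}{2}\right) = T \left(- \frac{11}{2}\right) = - \frac{11 T}{2}$)
$u{\left(S \right)} = S^{2} + 424 S$
$J = \frac{3 i \sqrt{46702}}{2}$ ($J = \sqrt{- \frac{11 \left(113 - 98\right)}{2} - 104997} = \sqrt{\left(- \frac{11}{2}\right) 15 - 104997} = \sqrt{- \frac{165}{2} - 104997} = \sqrt{- \frac{210159}{2}} = \frac{3 i \sqrt{46702}}{2} \approx 324.16 i$)
$u{\left(-617 \right)} + J = - 617 \left(424 - 617\right) + \frac{3 i \sqrt{46702}}{2} = \left(-617\right) \left(-193\right) + \frac{3 i \sqrt{46702}}{2} = 119081 + \frac{3 i \sqrt{46702}}{2}$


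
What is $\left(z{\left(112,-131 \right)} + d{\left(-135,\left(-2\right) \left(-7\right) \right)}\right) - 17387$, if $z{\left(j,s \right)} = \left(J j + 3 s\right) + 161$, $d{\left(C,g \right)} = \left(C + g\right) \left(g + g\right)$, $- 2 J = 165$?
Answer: $-30247$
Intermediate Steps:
$J = - \frac{165}{2}$ ($J = \left(- \frac{1}{2}\right) 165 = - \frac{165}{2} \approx -82.5$)
$d{\left(C,g \right)} = 2 g \left(C + g\right)$ ($d{\left(C,g \right)} = \left(C + g\right) 2 g = 2 g \left(C + g\right)$)
$z{\left(j,s \right)} = 161 + 3 s - \frac{165 j}{2}$ ($z{\left(j,s \right)} = \left(- \frac{165 j}{2} + 3 s\right) + 161 = \left(3 s - \frac{165 j}{2}\right) + 161 = 161 + 3 s - \frac{165 j}{2}$)
$\left(z{\left(112,-131 \right)} + d{\left(-135,\left(-2\right) \left(-7\right) \right)}\right) - 17387 = \left(\left(161 + 3 \left(-131\right) - 9240\right) + 2 \left(\left(-2\right) \left(-7\right)\right) \left(-135 - -14\right)\right) - 17387 = \left(\left(161 - 393 - 9240\right) + 2 \cdot 14 \left(-135 + 14\right)\right) - 17387 = \left(-9472 + 2 \cdot 14 \left(-121\right)\right) - 17387 = \left(-9472 - 3388\right) - 17387 = -12860 - 17387 = -30247$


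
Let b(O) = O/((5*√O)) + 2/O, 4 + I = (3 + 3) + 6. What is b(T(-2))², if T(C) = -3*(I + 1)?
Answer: (10 - 81*I*√3)²/18225 ≈ -1.0745 - 0.15396*I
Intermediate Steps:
I = 8 (I = -4 + ((3 + 3) + 6) = -4 + (6 + 6) = -4 + 12 = 8)
T(C) = -27 (T(C) = -3*(8 + 1) = -3*9 = -27)
b(O) = 2/O + √O/5 (b(O) = O*(1/(5*√O)) + 2/O = √O/5 + 2/O = 2/O + √O/5)
b(T(-2))² = ((⅕)*(10 + (-27)^(3/2))/(-27))² = ((⅕)*(-1/27)*(10 - 81*I*√3))² = (-2/27 + 3*I*√3/5)²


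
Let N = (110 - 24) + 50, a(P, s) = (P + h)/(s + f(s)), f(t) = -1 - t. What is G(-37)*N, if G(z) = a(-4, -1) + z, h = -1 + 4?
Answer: -4896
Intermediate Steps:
h = 3
a(P, s) = -3 - P (a(P, s) = (P + 3)/(s + (-1 - s)) = (3 + P)/(-1) = (3 + P)*(-1) = -3 - P)
G(z) = 1 + z (G(z) = (-3 - 1*(-4)) + z = (-3 + 4) + z = 1 + z)
N = 136 (N = 86 + 50 = 136)
G(-37)*N = (1 - 37)*136 = -36*136 = -4896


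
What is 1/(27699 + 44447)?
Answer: 1/72146 ≈ 1.3861e-5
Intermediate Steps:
1/(27699 + 44447) = 1/72146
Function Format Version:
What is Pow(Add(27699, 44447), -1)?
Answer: Rational(1, 72146) ≈ 1.3861e-5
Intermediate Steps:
Pow(Add(27699, 44447), -1) = Pow(72146, -1) = Rational(1, 72146)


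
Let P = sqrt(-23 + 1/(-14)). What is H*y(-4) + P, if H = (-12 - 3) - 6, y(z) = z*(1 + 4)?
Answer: 420 + I*sqrt(4522)/14 ≈ 420.0 + 4.8033*I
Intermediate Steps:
y(z) = 5*z (y(z) = z*5 = 5*z)
P = I*sqrt(4522)/14 (P = sqrt(-23 - 1/14) = sqrt(-323/14) = I*sqrt(4522)/14 ≈ 4.8033*I)
H = -21 (H = -15 - 6 = -21)
H*y(-4) + P = -105*(-4) + I*sqrt(4522)/14 = -21*(-20) + I*sqrt(4522)/14 = 420 + I*sqrt(4522)/14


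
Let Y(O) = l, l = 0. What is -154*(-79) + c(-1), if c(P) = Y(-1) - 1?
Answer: 12165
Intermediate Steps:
Y(O) = 0
c(P) = -1 (c(P) = 0 - 1 = -1)
-154*(-79) + c(-1) = -154*(-79) - 1 = 12166 - 1 = 12165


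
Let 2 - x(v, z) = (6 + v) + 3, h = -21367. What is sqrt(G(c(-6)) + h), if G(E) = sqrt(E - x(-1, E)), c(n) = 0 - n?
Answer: sqrt(-21367 + 2*sqrt(3)) ≈ 146.16*I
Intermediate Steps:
x(v, z) = -7 - v (x(v, z) = 2 - ((6 + v) + 3) = 2 - (9 + v) = 2 + (-9 - v) = -7 - v)
c(n) = -n
G(E) = sqrt(6 + E) (G(E) = sqrt(E - (-7 - 1*(-1))) = sqrt(E - (-7 + 1)) = sqrt(E - 1*(-6)) = sqrt(E + 6) = sqrt(6 + E))
sqrt(G(c(-6)) + h) = sqrt(sqrt(6 - 1*(-6)) - 21367) = sqrt(sqrt(6 + 6) - 21367) = sqrt(sqrt(12) - 21367) = sqrt(2*sqrt(3) - 21367) = sqrt(-21367 + 2*sqrt(3))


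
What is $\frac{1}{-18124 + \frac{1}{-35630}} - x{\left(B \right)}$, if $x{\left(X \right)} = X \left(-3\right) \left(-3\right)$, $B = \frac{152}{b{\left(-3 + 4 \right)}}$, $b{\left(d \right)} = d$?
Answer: $- \frac{883397145158}{645758121} \approx -1368.0$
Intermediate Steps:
$B = 152$ ($B = \frac{152}{-3 + 4} = \frac{152}{1} = 152 \cdot 1 = 152$)
$x{\left(X \right)} = 9 X$ ($x{\left(X \right)} = - 3 X \left(-3\right) = 9 X$)
$\frac{1}{-18124 + \frac{1}{-35630}} - x{\left(B \right)} = \frac{1}{-18124 + \frac{1}{-35630}} - 9 \cdot 152 = \frac{1}{-18124 - \frac{1}{35630}} - 1368 = \frac{1}{- \frac{645758121}{35630}} - 1368 = - \frac{35630}{645758121} - 1368 = - \frac{883397145158}{645758121}$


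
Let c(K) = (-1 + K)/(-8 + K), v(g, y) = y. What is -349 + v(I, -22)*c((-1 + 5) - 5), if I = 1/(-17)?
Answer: -3185/9 ≈ -353.89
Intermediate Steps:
I = -1/17 ≈ -0.058824
c(K) = (-1 + K)/(-8 + K)
-349 + v(I, -22)*c((-1 + 5) - 5) = -349 - 22*(-1 + ((-1 + 5) - 5))/(-8 + ((-1 + 5) - 5)) = -349 - 22*(-1 + (4 - 5))/(-8 + (4 - 5)) = -349 - 22*(-1 - 1)/(-8 - 1) = -349 - 22*(-2)/(-9) = -349 - (-22)*(-2)/9 = -349 - 22*2/9 = -349 - 44/9 = -3185/9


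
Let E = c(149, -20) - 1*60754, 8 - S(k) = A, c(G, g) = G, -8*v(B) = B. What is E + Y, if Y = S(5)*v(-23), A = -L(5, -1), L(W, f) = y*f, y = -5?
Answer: -484541/8 ≈ -60568.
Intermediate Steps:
v(B) = -B/8
L(W, f) = -5*f
A = -5 (A = -(-5)*(-1) = -1*5 = -5)
S(k) = 13 (S(k) = 8 - 1*(-5) = 8 + 5 = 13)
Y = 299/8 (Y = 13*(-⅛*(-23)) = 13*(23/8) = 299/8 ≈ 37.375)
E = -60605 (E = 149 - 1*60754 = 149 - 60754 = -60605)
E + Y = -60605 + 299/8 = -484541/8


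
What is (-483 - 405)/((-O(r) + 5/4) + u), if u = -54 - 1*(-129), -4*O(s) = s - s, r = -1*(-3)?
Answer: -3552/305 ≈ -11.646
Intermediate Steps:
r = 3
O(s) = 0 (O(s) = -(s - s)/4 = -¼*0 = 0)
u = 75 (u = -54 + 129 = 75)
(-483 - 405)/((-O(r) + 5/4) + u) = (-483 - 405)/((-1*0 + 5/4) + 75) = -888/((0 + 5*(¼)) + 75) = -888/((0 + 5/4) + 75) = -888/(5/4 + 75) = -888/305/4 = -888*4/305 = -3552/305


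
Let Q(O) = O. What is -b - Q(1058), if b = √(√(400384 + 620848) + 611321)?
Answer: -1058 - √(611321 + 4*√63827) ≈ -1840.5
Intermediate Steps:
b = √(611321 + 4*√63827) (b = √(√1021232 + 611321) = √(4*√63827 + 611321) = √(611321 + 4*√63827) ≈ 782.52)
-b - Q(1058) = -√(611321 + 4*√63827) - 1*1058 = -√(611321 + 4*√63827) - 1058 = -1058 - √(611321 + 4*√63827)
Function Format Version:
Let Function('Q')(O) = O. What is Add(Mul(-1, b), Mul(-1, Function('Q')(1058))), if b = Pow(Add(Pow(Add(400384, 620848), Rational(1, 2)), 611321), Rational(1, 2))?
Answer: Add(-1058, Mul(-1, Pow(Add(611321, Mul(4, Pow(63827, Rational(1, 2)))), Rational(1, 2)))) ≈ -1840.5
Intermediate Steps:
b = Pow(Add(611321, Mul(4, Pow(63827, Rational(1, 2)))), Rational(1, 2)) (b = Pow(Add(Pow(1021232, Rational(1, 2)), 611321), Rational(1, 2)) = Pow(Add(Mul(4, Pow(63827, Rational(1, 2))), 611321), Rational(1, 2)) = Pow(Add(611321, Mul(4, Pow(63827, Rational(1, 2)))), Rational(1, 2)) ≈ 782.52)
Add(Mul(-1, b), Mul(-1, Function('Q')(1058))) = Add(Mul(-1, Pow(Add(611321, Mul(4, Pow(63827, Rational(1, 2)))), Rational(1, 2))), Mul(-1, 1058)) = Add(Mul(-1, Pow(Add(611321, Mul(4, Pow(63827, Rational(1, 2)))), Rational(1, 2))), -1058) = Add(-1058, Mul(-1, Pow(Add(611321, Mul(4, Pow(63827, Rational(1, 2)))), Rational(1, 2))))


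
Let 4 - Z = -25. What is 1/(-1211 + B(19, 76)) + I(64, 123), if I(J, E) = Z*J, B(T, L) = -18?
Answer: 2281023/1229 ≈ 1856.0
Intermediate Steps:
Z = 29 (Z = 4 - 1*(-25) = 4 + 25 = 29)
I(J, E) = 29*J
1/(-1211 + B(19, 76)) + I(64, 123) = 1/(-1211 - 18) + 29*64 = 1/(-1229) + 1856 = -1/1229 + 1856 = 2281023/1229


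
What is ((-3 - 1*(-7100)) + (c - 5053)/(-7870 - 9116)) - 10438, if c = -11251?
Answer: -28366961/8493 ≈ -3340.0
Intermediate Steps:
((-3 - 1*(-7100)) + (c - 5053)/(-7870 - 9116)) - 10438 = ((-3 - 1*(-7100)) + (-11251 - 5053)/(-7870 - 9116)) - 10438 = ((-3 + 7100) - 16304/(-16986)) - 10438 = (7097 - 16304*(-1/16986)) - 10438 = (7097 + 8152/8493) - 10438 = 60282973/8493 - 10438 = -28366961/8493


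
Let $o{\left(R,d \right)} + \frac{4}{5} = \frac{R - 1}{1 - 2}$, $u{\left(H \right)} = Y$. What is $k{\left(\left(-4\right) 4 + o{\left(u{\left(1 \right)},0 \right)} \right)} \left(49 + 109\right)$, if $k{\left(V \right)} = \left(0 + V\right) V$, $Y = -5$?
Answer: $\frac{460728}{25} \approx 18429.0$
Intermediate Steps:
$u{\left(H \right)} = -5$
$o{\left(R,d \right)} = \frac{1}{5} - R$ ($o{\left(R,d \right)} = - \frac{4}{5} + \frac{R - 1}{1 - 2} = - \frac{4}{5} + \frac{-1 + R}{-1} = - \frac{4}{5} + \left(-1 + R\right) \left(-1\right) = - \frac{4}{5} - \left(-1 + R\right) = \frac{1}{5} - R$)
$k{\left(V \right)} = V^{2}$ ($k{\left(V \right)} = V V = V^{2}$)
$k{\left(\left(-4\right) 4 + o{\left(u{\left(1 \right)},0 \right)} \right)} \left(49 + 109\right) = \left(\left(-4\right) 4 + \left(\frac{1}{5} - -5\right)\right)^{2} \left(49 + 109\right) = \left(-16 + \left(\frac{1}{5} + 5\right)\right)^{2} \cdot 158 = \left(-16 + \frac{26}{5}\right)^{2} \cdot 158 = \left(- \frac{54}{5}\right)^{2} \cdot 158 = \frac{2916}{25} \cdot 158 = \frac{460728}{25}$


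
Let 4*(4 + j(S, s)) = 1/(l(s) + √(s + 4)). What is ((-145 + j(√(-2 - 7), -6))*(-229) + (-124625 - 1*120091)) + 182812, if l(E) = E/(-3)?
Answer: (-111132*√2 + 222493*I)/(4*(√2 - 2*I)) ≈ -27802.0 + 13.494*I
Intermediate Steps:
l(E) = -E/3 (l(E) = E*(-⅓) = -E/3)
j(S, s) = -4 + 1/(4*(√(4 + s) - s/3)) (j(S, s) = -4 + 1/(4*(-s/3 + √(s + 4))) = -4 + 1/(4*(-s/3 + √(4 + s))) = -4 + 1/(4*(√(4 + s) - s/3)))
((-145 + j(√(-2 - 7), -6))*(-229) + (-124625 - 1*120091)) + 182812 = ((-145 + (-3 - 16*(-6) + 48*√(4 - 6))/(4*(-6 - 3*√(4 - 6))))*(-229) + (-124625 - 1*120091)) + 182812 = ((-145 + (-3 + 96 + 48*√(-2))/(4*(-6 - 3*I*√2)))*(-229) + (-124625 - 120091)) + 182812 = ((-145 + (-3 + 96 + 48*(I*√2))/(4*(-6 - 3*I*√2)))*(-229) - 244716) + 182812 = ((-145 + (-3 + 96 + 48*I*√2)/(4*(-6 - 3*I*√2)))*(-229) - 244716) + 182812 = ((-145 + (93 + 48*I*√2)/(4*(-6 - 3*I*√2)))*(-229) - 244716) + 182812 = ((33205 - 229*(93 + 48*I*√2)/(4*(-6 - 3*I*√2))) - 244716) + 182812 = (-211511 - 229*(93 + 48*I*√2)/(4*(-6 - 3*I*√2))) + 182812 = -28699 - 229*(93 + 48*I*√2)/(4*(-6 - 3*I*√2))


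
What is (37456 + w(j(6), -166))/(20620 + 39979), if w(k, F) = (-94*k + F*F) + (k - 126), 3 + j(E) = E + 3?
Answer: 5848/5509 ≈ 1.0615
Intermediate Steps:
j(E) = E (j(E) = -3 + (E + 3) = -3 + (3 + E) = E)
w(k, F) = -126 + F**2 - 93*k (w(k, F) = (-94*k + F**2) + (-126 + k) = (F**2 - 94*k) + (-126 + k) = -126 + F**2 - 93*k)
(37456 + w(j(6), -166))/(20620 + 39979) = (37456 + (-126 + (-166)**2 - 93*6))/(20620 + 39979) = (37456 + (-126 + 27556 - 558))/60599 = (37456 + 26872)*(1/60599) = 64328*(1/60599) = 5848/5509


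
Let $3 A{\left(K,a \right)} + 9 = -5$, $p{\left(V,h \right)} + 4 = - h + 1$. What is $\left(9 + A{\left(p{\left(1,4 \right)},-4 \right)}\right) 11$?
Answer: $\frac{143}{3} \approx 47.667$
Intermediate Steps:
$p{\left(V,h \right)} = -3 - h$ ($p{\left(V,h \right)} = -4 - \left(-1 + h\right) = -3 - h$)
$A{\left(K,a \right)} = - \frac{14}{3}$ ($A{\left(K,a \right)} = -3 + \frac{1}{3} \left(-5\right) = -3 - \frac{5}{3} = - \frac{14}{3}$)
$\left(9 + A{\left(p{\left(1,4 \right)},-4 \right)}\right) 11 = \left(9 - \frac{14}{3}\right) 11 = \frac{13}{3} \cdot 11 = \frac{143}{3}$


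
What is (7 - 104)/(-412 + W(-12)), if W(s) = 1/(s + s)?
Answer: 2328/9889 ≈ 0.23541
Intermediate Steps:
W(s) = 1/(2*s)
(7 - 104)/(-412 + W(-12)) = (7 - 104)/(-412 + (½)/(-12)) = -97/(-412 + (½)*(-1/12)) = -97/(-412 - 1/24) = -97/(-9889/24) = -97*(-24/9889) = 2328/9889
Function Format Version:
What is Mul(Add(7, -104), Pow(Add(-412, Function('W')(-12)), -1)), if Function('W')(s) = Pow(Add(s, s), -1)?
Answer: Rational(2328, 9889) ≈ 0.23541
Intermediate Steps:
Function('W')(s) = Mul(Rational(1, 2), Pow(s, -1)) (Function('W')(s) = Pow(Mul(2, s), -1) = Mul(Rational(1, 2), Pow(s, -1)))
Mul(Add(7, -104), Pow(Add(-412, Function('W')(-12)), -1)) = Mul(Add(7, -104), Pow(Add(-412, Mul(Rational(1, 2), Pow(-12, -1))), -1)) = Mul(-97, Pow(Add(-412, Mul(Rational(1, 2), Rational(-1, 12))), -1)) = Mul(-97, Pow(Add(-412, Rational(-1, 24)), -1)) = Mul(-97, Pow(Rational(-9889, 24), -1)) = Mul(-97, Rational(-24, 9889)) = Rational(2328, 9889)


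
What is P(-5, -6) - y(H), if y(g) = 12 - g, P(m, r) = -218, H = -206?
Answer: -436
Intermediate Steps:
P(-5, -6) - y(H) = -218 - (12 - 1*(-206)) = -218 - (12 + 206) = -218 - 1*218 = -218 - 218 = -436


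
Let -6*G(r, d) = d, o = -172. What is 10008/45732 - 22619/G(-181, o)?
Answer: -258531303/327746 ≈ -788.82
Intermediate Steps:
G(r, d) = -d/6
10008/45732 - 22619/G(-181, o) = 10008/45732 - 22619/((-⅙*(-172))) = 10008*(1/45732) - 22619/86/3 = 834/3811 - 22619*3/86 = 834/3811 - 67857/86 = -258531303/327746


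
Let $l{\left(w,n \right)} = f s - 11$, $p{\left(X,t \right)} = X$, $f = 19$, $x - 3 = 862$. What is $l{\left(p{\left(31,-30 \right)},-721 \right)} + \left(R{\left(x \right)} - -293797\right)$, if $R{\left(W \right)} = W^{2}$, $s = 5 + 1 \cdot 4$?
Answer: $1042182$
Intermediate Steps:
$x = 865$ ($x = 3 + 862 = 865$)
$s = 9$ ($s = 5 + 4 = 9$)
$l{\left(w,n \right)} = 160$ ($l{\left(w,n \right)} = 19 \cdot 9 - 11 = 171 - 11 = 160$)
$l{\left(p{\left(31,-30 \right)},-721 \right)} + \left(R{\left(x \right)} - -293797\right) = 160 - \left(-293797 - 865^{2}\right) = 160 + \left(748225 + 293797\right) = 160 + 1042022 = 1042182$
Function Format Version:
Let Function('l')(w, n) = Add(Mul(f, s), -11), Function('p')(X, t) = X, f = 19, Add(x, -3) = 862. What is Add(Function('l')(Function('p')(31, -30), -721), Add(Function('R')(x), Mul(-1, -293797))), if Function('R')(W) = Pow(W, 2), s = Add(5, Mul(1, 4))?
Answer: 1042182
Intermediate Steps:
x = 865 (x = Add(3, 862) = 865)
s = 9 (s = Add(5, 4) = 9)
Function('l')(w, n) = 160 (Function('l')(w, n) = Add(Mul(19, 9), -11) = Add(171, -11) = 160)
Add(Function('l')(Function('p')(31, -30), -721), Add(Function('R')(x), Mul(-1, -293797))) = Add(160, Add(Pow(865, 2), Mul(-1, -293797))) = Add(160, Add(748225, 293797)) = Add(160, 1042022) = 1042182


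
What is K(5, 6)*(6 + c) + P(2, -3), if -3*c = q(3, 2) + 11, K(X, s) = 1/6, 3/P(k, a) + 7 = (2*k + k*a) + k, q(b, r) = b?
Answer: -13/63 ≈ -0.20635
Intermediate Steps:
P(k, a) = 3/(-7 + 3*k + a*k) (P(k, a) = 3/(-7 + ((2*k + k*a) + k)) = 3/(-7 + ((2*k + a*k) + k)) = 3/(-7 + (3*k + a*k)) = 3/(-7 + 3*k + a*k))
K(X, s) = ⅙
c = -14/3 (c = -(3 + 11)/3 = -⅓*14 = -14/3 ≈ -4.6667)
K(5, 6)*(6 + c) + P(2, -3) = (6 - 14/3)/6 + 3/(-7 + 3*2 - 3*2) = (⅙)*(4/3) + 3/(-7 + 6 - 6) = 2/9 + 3/(-7) = 2/9 + 3*(-⅐) = 2/9 - 3/7 = -13/63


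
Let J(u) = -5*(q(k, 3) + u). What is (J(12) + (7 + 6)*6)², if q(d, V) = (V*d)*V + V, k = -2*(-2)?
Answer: 31329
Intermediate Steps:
k = 4
q(d, V) = V + d*V² (q(d, V) = d*V² + V = V + d*V²)
J(u) = -195 - 5*u (J(u) = -5*(3*(1 + 3*4) + u) = -5*(3*(1 + 12) + u) = -5*(3*13 + u) = -5*(39 + u) = -195 - 5*u)
(J(12) + (7 + 6)*6)² = ((-195 - 5*12) + (7 + 6)*6)² = ((-195 - 60) + 13*6)² = (-255 + 78)² = (-177)² = 31329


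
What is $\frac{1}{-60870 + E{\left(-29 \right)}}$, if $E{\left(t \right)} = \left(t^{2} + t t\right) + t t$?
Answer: $- \frac{1}{58347} \approx -1.7139 \cdot 10^{-5}$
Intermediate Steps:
$E{\left(t \right)} = 3 t^{2}$ ($E{\left(t \right)} = \left(t^{2} + t^{2}\right) + t^{2} = 2 t^{2} + t^{2} = 3 t^{2}$)
$\frac{1}{-60870 + E{\left(-29 \right)}} = \frac{1}{-60870 + 3 \left(-29\right)^{2}} = \frac{1}{-60870 + 3 \cdot 841} = \frac{1}{-60870 + 2523} = \frac{1}{-58347} = - \frac{1}{58347}$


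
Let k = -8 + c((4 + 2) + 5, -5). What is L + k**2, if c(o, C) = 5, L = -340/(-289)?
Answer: 173/17 ≈ 10.176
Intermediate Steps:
L = 20/17 (L = -340*(-1/289) = 20/17 ≈ 1.1765)
k = -3 (k = -8 + 5 = -3)
L + k**2 = 20/17 + (-3)**2 = 20/17 + 9 = 173/17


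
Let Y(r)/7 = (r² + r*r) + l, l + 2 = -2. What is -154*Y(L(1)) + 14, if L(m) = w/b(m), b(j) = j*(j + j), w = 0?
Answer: 4326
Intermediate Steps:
l = -4 (l = -2 - 2 = -4)
b(j) = 2*j² (b(j) = j*(2*j) = 2*j²)
L(m) = 0 (L(m) = 0/((2*m²)) = 0*(1/(2*m²)) = 0)
Y(r) = -28 + 14*r² (Y(r) = 7*((r² + r*r) - 4) = 7*((r² + r²) - 4) = 7*(2*r² - 4) = 7*(-4 + 2*r²) = -28 + 14*r²)
-154*Y(L(1)) + 14 = -154*(-28 + 14*0²) + 14 = -154*(-28 + 14*0) + 14 = -154*(-28 + 0) + 14 = -154*(-28) + 14 = 4312 + 14 = 4326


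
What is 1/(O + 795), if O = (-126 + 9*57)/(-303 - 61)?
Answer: 364/288993 ≈ 0.0012595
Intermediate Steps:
O = -387/364 (O = (-126 + 513)/(-364) = 387*(-1/364) = -387/364 ≈ -1.0632)
1/(O + 795) = 1/(-387/364 + 795) = 1/(288993/364) = 364/288993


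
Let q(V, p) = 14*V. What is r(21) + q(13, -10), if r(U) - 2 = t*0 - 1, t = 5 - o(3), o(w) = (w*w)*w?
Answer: 183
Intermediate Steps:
o(w) = w**3 (o(w) = w**2*w = w**3)
t = -22 (t = 5 - 1*3**3 = 5 - 1*27 = 5 - 27 = -22)
r(U) = 1 (r(U) = 2 + (-22*0 - 1) = 2 + (0 - 1) = 2 - 1 = 1)
r(21) + q(13, -10) = 1 + 14*13 = 1 + 182 = 183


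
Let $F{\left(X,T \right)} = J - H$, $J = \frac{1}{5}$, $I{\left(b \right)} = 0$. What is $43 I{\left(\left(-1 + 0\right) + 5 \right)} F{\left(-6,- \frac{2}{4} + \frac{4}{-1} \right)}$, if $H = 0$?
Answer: $0$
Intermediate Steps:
$J = \frac{1}{5} \approx 0.2$
$F{\left(X,T \right)} = \frac{1}{5}$ ($F{\left(X,T \right)} = \frac{1}{5} - 0 = \frac{1}{5} + 0 = \frac{1}{5}$)
$43 I{\left(\left(-1 + 0\right) + 5 \right)} F{\left(-6,- \frac{2}{4} + \frac{4}{-1} \right)} = 43 \cdot 0 \cdot \frac{1}{5} = 0 \cdot \frac{1}{5} = 0$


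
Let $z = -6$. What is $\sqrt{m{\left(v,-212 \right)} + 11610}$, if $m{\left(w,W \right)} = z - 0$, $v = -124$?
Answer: $2 \sqrt{2901} \approx 107.72$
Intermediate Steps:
$m{\left(w,W \right)} = -6$ ($m{\left(w,W \right)} = -6 - 0 = -6 + 0 = -6$)
$\sqrt{m{\left(v,-212 \right)} + 11610} = \sqrt{-6 + 11610} = \sqrt{11604} = 2 \sqrt{2901}$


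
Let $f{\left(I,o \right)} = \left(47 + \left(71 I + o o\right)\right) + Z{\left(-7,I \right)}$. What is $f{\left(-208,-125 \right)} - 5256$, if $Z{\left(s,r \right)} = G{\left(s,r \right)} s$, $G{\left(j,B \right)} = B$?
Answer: $-2896$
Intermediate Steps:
$Z{\left(s,r \right)} = r s$
$f{\left(I,o \right)} = 47 + o^{2} + 64 I$ ($f{\left(I,o \right)} = \left(47 + \left(71 I + o o\right)\right) + I \left(-7\right) = \left(47 + \left(71 I + o^{2}\right)\right) - 7 I = \left(47 + \left(o^{2} + 71 I\right)\right) - 7 I = \left(47 + o^{2} + 71 I\right) - 7 I = 47 + o^{2} + 64 I$)
$f{\left(-208,-125 \right)} - 5256 = \left(47 + \left(-125\right)^{2} + 64 \left(-208\right)\right) - 5256 = \left(47 + 15625 - 13312\right) - 5256 = 2360 - 5256 = -2896$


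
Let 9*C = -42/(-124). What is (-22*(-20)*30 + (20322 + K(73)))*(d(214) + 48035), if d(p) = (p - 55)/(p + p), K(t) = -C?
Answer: 128187979191815/79608 ≈ 1.6102e+9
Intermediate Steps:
C = 7/186 (C = (-42/(-124))/9 = (-42*(-1/124))/9 = (1/9)*(21/62) = 7/186 ≈ 0.037634)
K(t) = -7/186 (K(t) = -1*7/186 = -7/186)
d(p) = (-55 + p)/(2*p) (d(p) = (-55 + p)/((2*p)) = (-55 + p)*(1/(2*p)) = (-55 + p)/(2*p))
(-22*(-20)*30 + (20322 + K(73)))*(d(214) + 48035) = (-22*(-20)*30 + (20322 - 7/186))*((1/2)*(-55 + 214)/214 + 48035) = (440*30 + 3779885/186)*((1/2)*(1/214)*159 + 48035) = (13200 + 3779885/186)*(159/428 + 48035) = (6235085/186)*(20559139/428) = 128187979191815/79608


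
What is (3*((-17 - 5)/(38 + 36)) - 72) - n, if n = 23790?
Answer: -882927/37 ≈ -23863.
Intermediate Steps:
(3*((-17 - 5)/(38 + 36)) - 72) - n = (3*((-17 - 5)/(38 + 36)) - 72) - 1*23790 = (3*(-22/74) - 72) - 23790 = (3*(-22*1/74) - 72) - 23790 = (3*(-11/37) - 72) - 23790 = (-33/37 - 72) - 23790 = -2697/37 - 23790 = -882927/37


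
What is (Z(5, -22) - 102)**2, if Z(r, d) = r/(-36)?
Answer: 13520329/1296 ≈ 10432.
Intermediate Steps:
Z(r, d) = -r/36 (Z(r, d) = r*(-1/36) = -r/36)
(Z(5, -22) - 102)**2 = (-1/36*5 - 102)**2 = (-5/36 - 102)**2 = (-3677/36)**2 = 13520329/1296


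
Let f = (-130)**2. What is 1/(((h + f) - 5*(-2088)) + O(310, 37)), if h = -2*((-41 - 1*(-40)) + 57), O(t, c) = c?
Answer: 1/27265 ≈ 3.6677e-5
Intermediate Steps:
f = 16900
h = -112 (h = -2*((-41 + 40) + 57) = -2*(-1 + 57) = -2*56 = -1*112 = -112)
1/(((h + f) - 5*(-2088)) + O(310, 37)) = 1/(((-112 + 16900) - 5*(-2088)) + 37) = 1/((16788 + 10440) + 37) = 1/(27228 + 37) = 1/27265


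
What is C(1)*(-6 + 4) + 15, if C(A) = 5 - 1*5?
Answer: 15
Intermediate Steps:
C(A) = 0 (C(A) = 5 - 5 = 0)
C(1)*(-6 + 4) + 15 = 0*(-6 + 4) + 15 = 0*(-2) + 15 = 0 + 15 = 15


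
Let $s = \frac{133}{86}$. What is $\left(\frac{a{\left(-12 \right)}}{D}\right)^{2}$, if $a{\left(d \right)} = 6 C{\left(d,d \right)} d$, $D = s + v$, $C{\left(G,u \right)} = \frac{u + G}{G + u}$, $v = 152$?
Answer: $\frac{38340864}{174372025} \approx 0.21988$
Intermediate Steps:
$s = \frac{133}{86}$ ($s = 133 \cdot \frac{1}{86} = \frac{133}{86} \approx 1.5465$)
$C{\left(G,u \right)} = 1$ ($C{\left(G,u \right)} = \frac{G + u}{G + u} = 1$)
$D = \frac{13205}{86}$ ($D = \frac{133}{86} + 152 = \frac{13205}{86} \approx 153.55$)
$a{\left(d \right)} = 6 d$ ($a{\left(d \right)} = 6 \cdot 1 d = 6 d$)
$\left(\frac{a{\left(-12 \right)}}{D}\right)^{2} = \left(\frac{6 \left(-12\right)}{\frac{13205}{86}}\right)^{2} = \left(\left(-72\right) \frac{86}{13205}\right)^{2} = \left(- \frac{6192}{13205}\right)^{2} = \frac{38340864}{174372025}$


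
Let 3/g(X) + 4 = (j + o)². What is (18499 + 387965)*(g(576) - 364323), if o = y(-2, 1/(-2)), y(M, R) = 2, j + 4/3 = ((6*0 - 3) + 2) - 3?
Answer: -148084012395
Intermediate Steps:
j = -16/3 (j = -4/3 + (((6*0 - 3) + 2) - 3) = -4/3 + (((0 - 3) + 2) - 3) = -4/3 + ((-3 + 2) - 3) = -4/3 + (-1 - 3) = -4/3 - 4 = -16/3 ≈ -5.3333)
o = 2
g(X) = 27/64 (g(X) = 3/(-4 + (-16/3 + 2)²) = 3/(-4 + (-10/3)²) = 3/(-4 + 100/9) = 3/(64/9) = 3*(9/64) = 27/64)
(18499 + 387965)*(g(576) - 364323) = (18499 + 387965)*(27/64 - 364323) = 406464*(-23316645/64) = -148084012395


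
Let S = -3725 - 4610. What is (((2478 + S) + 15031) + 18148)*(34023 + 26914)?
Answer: 1664920714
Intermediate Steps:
S = -8335
(((2478 + S) + 15031) + 18148)*(34023 + 26914) = (((2478 - 8335) + 15031) + 18148)*(34023 + 26914) = ((-5857 + 15031) + 18148)*60937 = (9174 + 18148)*60937 = 27322*60937 = 1664920714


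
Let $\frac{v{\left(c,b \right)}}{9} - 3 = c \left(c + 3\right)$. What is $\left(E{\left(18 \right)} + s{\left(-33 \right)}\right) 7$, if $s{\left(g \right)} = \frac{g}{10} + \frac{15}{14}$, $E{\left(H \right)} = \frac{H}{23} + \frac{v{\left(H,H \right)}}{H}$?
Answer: $\frac{304377}{230} \approx 1323.4$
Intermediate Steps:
$v{\left(c,b \right)} = 27 + 9 c \left(3 + c\right)$ ($v{\left(c,b \right)} = 27 + 9 c \left(c + 3\right) = 27 + 9 c \left(3 + c\right)$)
$E{\left(H \right)} = \frac{H}{23} + \frac{27 + 9 H^{2} + 27 H}{H}$
$s{\left(g \right)} = \frac{15}{14} + \frac{g}{10}$ ($s{\left(g \right)} = g \frac{1}{10} + 15 \cdot \frac{1}{14} = \frac{g}{10} + \frac{15}{14} = \frac{15}{14} + \frac{g}{10}$)
$\left(E{\left(18 \right)} + s{\left(-33 \right)}\right) 7 = \left(\left(27 + \frac{27}{18} + \frac{208}{23} \cdot 18\right) + \left(\frac{15}{14} + \frac{1}{10} \left(-33\right)\right)\right) 7 = \left(\left(27 + 27 \cdot \frac{1}{18} + \frac{3744}{23}\right) + \left(\frac{15}{14} - \frac{33}{10}\right)\right) 7 = \left(\left(27 + \frac{3}{2} + \frac{3744}{23}\right) - \frac{78}{35}\right) 7 = \left(\frac{8799}{46} - \frac{78}{35}\right) 7 = \frac{304377}{1610} \cdot 7 = \frac{304377}{230}$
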